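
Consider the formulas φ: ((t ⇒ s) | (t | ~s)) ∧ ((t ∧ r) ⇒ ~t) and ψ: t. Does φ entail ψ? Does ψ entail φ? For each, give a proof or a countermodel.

Forward direction. This fails. Under r = F, s = F, t = F, the left side is true but the right side is false.

Converse. This fails. Under r = T, s = F, t = T, the left side is false but the right side is true.

Both directions fail.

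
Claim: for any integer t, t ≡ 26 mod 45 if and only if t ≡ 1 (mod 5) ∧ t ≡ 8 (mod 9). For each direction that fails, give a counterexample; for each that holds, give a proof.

Equivalent; both directions hold.

[⇒] Suppose t ≡ 26 (mod 45); write t = 45j + 26. Since 5 ∣ 45, reducing mod 5 gives t ≡ 26 ≡ 1 (mod 5); since 9 ∣ 45, reducing mod 9 gives t ≡ 26 ≡ 8 (mod 9).

[⇐] Conversely, if t ≡ 1 (mod 5) and t ≡ 8 (mod 9), then by the Chinese remainder theorem t ≡ 26 (mod 45). This is exactly t ≡ 26 (mod 45).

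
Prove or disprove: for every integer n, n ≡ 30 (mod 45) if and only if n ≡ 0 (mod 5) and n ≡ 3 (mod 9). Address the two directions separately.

Equivalent; both directions hold.

Forward direction. Suppose n ≡ 30 (mod 45); write n = 45j + 30. Since 5 ∣ 45, reducing mod 5 gives n ≡ 30 ≡ 0 (mod 5); since 9 ∣ 45, reducing mod 9 gives n ≡ 30 ≡ 3 (mod 9).

Converse. If n ≡ 0 (mod 5) and n ≡ 3 (mod 9), then by the Chinese remainder theorem n ≡ 30 (mod 45). This is exactly n ≡ 30 (mod 45).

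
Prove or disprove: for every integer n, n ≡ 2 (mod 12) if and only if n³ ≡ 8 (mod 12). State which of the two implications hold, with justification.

Not equivalent: only (⇒) holds.

(⇒) Suppose n ≡ 2 (mod 12). Write n = 12j + 2. Then (12j + 2)³ = 1728j³ + 864j² + 144j + 8 = 12(144j³ + 72j² + 12j) + 8, so n³ ≡ 8 (mod 12).

(⇐) This fails: take n = 8. Then 8³ = 512 ≡ 8 (mod 12), yet 8 ≡ 8 (mod 12), not 2.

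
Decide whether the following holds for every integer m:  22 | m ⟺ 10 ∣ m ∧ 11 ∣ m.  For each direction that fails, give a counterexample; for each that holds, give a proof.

(←) Suppose 10 ∣ m and 11 ∣ m. Any common multiple of 10 and 11 is a multiple of their lcm; here gcd(10, 11) = 1, so lcm(10, 11) = 10·11 = 110, so 110 ∣ m. Since 22 ∣ 110, it follows that 22 ∣ m.

(→) This fails: take m = 22. Certainly 22 ∣ 22, but 10 ∤ 22.

(⇒) fails; (⇐) holds.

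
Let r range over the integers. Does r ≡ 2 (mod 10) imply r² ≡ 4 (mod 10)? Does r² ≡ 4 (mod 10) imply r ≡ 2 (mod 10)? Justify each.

(→) Suppose r ≡ 2 (mod 10). Write r = 10j + 2. Then (10j + 2)² = 100j² + 40j + 4 = 10(10j² + 4j) + 4, so r² ≡ 4 (mod 10).

(←) This fails: take r = 8. Then 8² = 64 ≡ 4 (mod 10), yet 8 ≡ 8 (mod 10), not 2.

The forward direction holds; the converse fails.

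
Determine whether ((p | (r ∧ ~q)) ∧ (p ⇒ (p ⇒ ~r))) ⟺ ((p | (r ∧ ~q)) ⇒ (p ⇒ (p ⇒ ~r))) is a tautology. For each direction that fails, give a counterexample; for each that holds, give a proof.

The forward direction holds; the converse fails.

(⟹) Assume the antecedent. If q is true, the antecedent forces (q = T, r = F, p = T), and the consequent holds there. If q is false, the antecedent forces (q = F, r = T, p = F) or (q = F, r = F, p = T), and the consequent holds there. Either way the consequent holds.

(⟸) This fails. Under q = F, r = F, p = F, the left side is false but the right side is true.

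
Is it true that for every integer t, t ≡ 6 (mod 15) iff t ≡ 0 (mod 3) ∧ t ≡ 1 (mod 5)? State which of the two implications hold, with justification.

The biconditional holds.

[⇒] Suppose t ≡ 6 (mod 15); write t = 15j + 6. Since 3 ∣ 15, reducing mod 3 gives t ≡ 6 ≡ 0 (mod 3); since 5 ∣ 15, reducing mod 5 gives t ≡ 6 ≡ 1 (mod 5).

[⇐] Conversely, if t ≡ 0 (mod 3) and t ≡ 1 (mod 5), then by the Chinese remainder theorem t ≡ 6 (mod 15). This is exactly t ≡ 6 (mod 15).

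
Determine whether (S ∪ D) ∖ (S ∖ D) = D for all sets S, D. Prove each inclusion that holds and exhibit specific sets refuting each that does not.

Reverse inclusion. Let x ∈ D. Then either x ∈ D and x ∉ S; or x ∈ S ∩ D. In each case x ∈ (S ∪ D) ∖ (S ∖ D), so D ⊆ (S ∪ D) ∖ (S ∖ D).

Forward inclusion. Let x ∈ (S ∪ D) ∖ (S ∖ D). Then either x ∈ D and x ∉ S; or x ∈ S ∩ D. In each case x ∈ D, so (S ∪ D) ∖ (S ∖ D) ⊆ D.

Both inclusions hold; the sets are equal.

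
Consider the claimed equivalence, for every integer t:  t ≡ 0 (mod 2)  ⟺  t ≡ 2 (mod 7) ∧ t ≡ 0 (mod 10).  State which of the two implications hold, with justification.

Only the converse holds.

[⇒] This fails: t = 0 gives 0 ≡ 0 (mod 2) but 0 ≡ 0 (mod 7), so the conjunction on the right does not hold.

[⇐] Conversely, if t ≡ 2 (mod 7) and t ≡ 0 (mod 10), then by the Chinese remainder theorem t ≡ 30 (mod 70). Since 30 ≡ 0 (mod 2) and 2 ∣ 70, we get t ≡ 0 (mod 2).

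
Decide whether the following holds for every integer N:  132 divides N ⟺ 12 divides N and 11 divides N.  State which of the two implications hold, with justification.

(⟹) If 132 ∣ N, write N = 132q. Since 132 = 11·12, N = 12·(11q), so 12 ∣ N; and since 132 = 12·11, N = 11·(12q), so 11 ∣ N.

(⟸) Suppose 12 ∣ N and 11 ∣ N. Any common multiple of 12 and 11 is a multiple of their lcm; here gcd(12, 11) = 1, so lcm(12, 11) = 12·11 = 132, so 132 ∣ N.

Both directions hold.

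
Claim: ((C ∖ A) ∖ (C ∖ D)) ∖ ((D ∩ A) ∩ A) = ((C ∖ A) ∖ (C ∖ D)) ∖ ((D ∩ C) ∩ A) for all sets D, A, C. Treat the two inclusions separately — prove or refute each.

Both inclusions hold.

Reverse inclusion. Let x ∈ ((C ∖ A) ∖ (C ∖ D)) ∖ ((D ∩ C) ∩ A). Then x ∈ D ∩ C and x ∉ A, from which x ∈ ((C ∖ A) ∖ (C ∖ D)) ∖ ((D ∩ A) ∩ A).

Forward inclusion. Let x ∈ ((C ∖ A) ∖ (C ∖ D)) ∖ ((D ∩ A) ∩ A). Then x ∈ D ∩ C and x ∉ A, from which x ∈ ((C ∖ A) ∖ (C ∖ D)) ∖ ((D ∩ C) ∩ A).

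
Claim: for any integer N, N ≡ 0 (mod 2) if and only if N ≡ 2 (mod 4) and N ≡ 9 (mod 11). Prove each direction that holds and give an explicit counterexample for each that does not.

Forward direction. This fails: N = 0 gives 0 ≡ 0 (mod 2) but 0 ≡ 0 (mod 4), so the conjunction on the right does not hold.

Converse. If N ≡ 2 (mod 4) and N ≡ 9 (mod 11), then by the Chinese remainder theorem N ≡ 42 (mod 44). Since 42 ≡ 0 (mod 2) and 2 ∣ 44, we get N ≡ 0 (mod 2).

Only the reverse direction holds.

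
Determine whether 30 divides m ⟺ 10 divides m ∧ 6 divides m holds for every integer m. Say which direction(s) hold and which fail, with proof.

(⇒) If 30 ∣ m, write m = 30q. Since 30 = 3·10, m = 10·(3q), so 10 ∣ m; and since 30 = 5·6, m = 6·(5q), so 6 ∣ m.

(⇐) Suppose 10 ∣ m and 6 ∣ m. Any common multiple of 10 and 6 is a multiple of their lcm; here lcm(10, 6) = 10·6/gcd(10, 6) = 60/2 = 30, so 30 ∣ m.

Equivalent; both directions hold.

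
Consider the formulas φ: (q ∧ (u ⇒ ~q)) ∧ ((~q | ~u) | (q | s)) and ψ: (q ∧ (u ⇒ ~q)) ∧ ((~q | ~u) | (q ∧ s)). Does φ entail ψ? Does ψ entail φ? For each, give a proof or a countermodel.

Equivalent; both directions hold.

(⇒) Assume the antecedent. If s is true, the antecedent forces (s = T, q = T, u = F), and the consequent holds there. If s is false, the antecedent forces (s = F, q = T, u = F), and the consequent holds there. Either way the consequent holds.

(⇐) Assume the antecedent. If s is true, the antecedent forces (s = T, q = T, u = F), and the consequent holds there. If s is false, the antecedent forces (s = F, q = T, u = F), and the consequent holds there. Either way the consequent holds.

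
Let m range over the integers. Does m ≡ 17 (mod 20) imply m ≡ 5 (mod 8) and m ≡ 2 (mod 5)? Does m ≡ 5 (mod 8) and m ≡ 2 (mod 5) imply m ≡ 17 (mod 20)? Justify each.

(⇒) This fails: m = 17 gives 17 ≡ 17 (mod 20) but 17 ≡ 1 (mod 8), so the conjunction on the right does not hold.

(⇐) Conversely, if m ≡ 5 (mod 8) and m ≡ 2 (mod 5), then by the Chinese remainder theorem m ≡ 37 (mod 40). Since 37 ≡ 17 (mod 20) and 20 ∣ 40, we get m ≡ 17 (mod 20).

Only the reverse direction holds.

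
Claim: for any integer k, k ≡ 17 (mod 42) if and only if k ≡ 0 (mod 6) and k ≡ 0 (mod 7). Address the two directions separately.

(⇒) This fails: k = 17 gives 17 ≡ 17 (mod 42) but 17 ≡ 5 (mod 6), so the conjunction on the right does not hold.

(⇐) This fails: k = 0 satisfies both congruences on the right (0 ≡ 0 mod 6 and 0 ≡ 0 mod 7) yet 0 ≡ 0 (mod 42), not 17.

Both directions fail.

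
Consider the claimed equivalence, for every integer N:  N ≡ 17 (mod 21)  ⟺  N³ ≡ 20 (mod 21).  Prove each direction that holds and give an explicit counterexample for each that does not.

Forward direction. Suppose N ≡ 17 (mod 21). Write N = 21j + 17. Then (21j + 17)³ = 9261j³ + 22491j² + 18207j + 4913 = 21(441j³ + 1071j² + 867j + 233) + 20, so N³ ≡ 20 (mod 21).

Converse. This fails: take N = 5. Then 5³ = 125 ≡ 20 (mod 21), yet 5 ≡ 5 (mod 21), not 17.

Not equivalent: only (⇒) holds.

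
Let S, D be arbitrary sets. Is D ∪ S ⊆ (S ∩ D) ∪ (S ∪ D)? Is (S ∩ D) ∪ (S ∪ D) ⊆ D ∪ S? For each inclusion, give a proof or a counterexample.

(⊆) Let x ∈ D ∪ S. Then either x ∈ S and x ∉ D; or x ∈ D and x ∉ S; or x ∈ S ∩ D. In each case x ∈ (S ∩ D) ∪ (S ∪ D), so D ∪ S ⊆ (S ∩ D) ∪ (S ∪ D).

(⊇) Let x ∈ (S ∩ D) ∪ (S ∪ D). Then either x ∈ S and x ∉ D; or x ∈ D and x ∉ S; or x ∈ S ∩ D. In each case x ∈ D ∪ S, so (S ∩ D) ∪ (S ∪ D) ⊆ D ∪ S.

Both inclusions hold.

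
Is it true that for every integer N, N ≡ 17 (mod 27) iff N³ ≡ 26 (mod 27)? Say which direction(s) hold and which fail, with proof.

(⟸) This fails: take N = 8. Then 8³ = 512 ≡ 26 (mod 27), yet 8 ≡ 8 (mod 27), not 17.

(⟹) Suppose N ≡ 17 (mod 27). Write N = 27j + 17. Then (27j + 17)³ = 19683j³ + 37179j² + 23409j + 4913 = 27(729j³ + 1377j² + 867j + 181) + 26, so N³ ≡ 26 (mod 27).

Only the forward implication holds.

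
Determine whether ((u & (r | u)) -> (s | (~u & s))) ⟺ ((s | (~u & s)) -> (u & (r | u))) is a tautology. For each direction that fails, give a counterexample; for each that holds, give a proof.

[⇒] This fails. Under r = F, s = T, u = F, the left side is true but the right side is false.

[⇐] This fails. Under r = F, s = F, u = T, the left side is false but the right side is true.

(⇒) fails and (⇐) fails.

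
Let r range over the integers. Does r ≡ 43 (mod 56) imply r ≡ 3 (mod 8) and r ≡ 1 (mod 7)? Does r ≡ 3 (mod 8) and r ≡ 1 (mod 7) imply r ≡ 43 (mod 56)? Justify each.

(←) If r ≡ 3 (mod 8) and r ≡ 1 (mod 7), then by the Chinese remainder theorem r ≡ 43 (mod 56). This is exactly r ≡ 43 (mod 56).

(→) Suppose r ≡ 43 (mod 56); write r = 56j + 43. Since 8 ∣ 56, reducing mod 8 gives r ≡ 43 ≡ 3 (mod 8); since 7 ∣ 56, reducing mod 7 gives r ≡ 43 ≡ 1 (mod 7).

Both implications hold.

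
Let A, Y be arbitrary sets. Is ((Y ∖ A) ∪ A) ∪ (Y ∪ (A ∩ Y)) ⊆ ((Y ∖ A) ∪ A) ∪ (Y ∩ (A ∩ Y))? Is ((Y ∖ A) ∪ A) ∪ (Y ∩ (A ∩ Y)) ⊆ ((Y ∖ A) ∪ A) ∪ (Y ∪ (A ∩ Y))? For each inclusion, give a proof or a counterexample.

(⊇) Let x ∈ ((Y ∖ A) ∪ A) ∪ (Y ∩ (A ∩ Y)). Then either x ∈ A and x ∉ Y; or x ∈ Y and x ∉ A; or x ∈ A ∩ Y. In each case x ∈ ((Y ∖ A) ∪ A) ∪ (Y ∪ (A ∩ Y)), so ((Y ∖ A) ∪ A) ∪ (Y ∩ (A ∩ Y)) ⊆ ((Y ∖ A) ∪ A) ∪ (Y ∪ (A ∩ Y)).

(⊆) Let x ∈ ((Y ∖ A) ∪ A) ∪ (Y ∪ (A ∩ Y)). Then either x ∈ A and x ∉ Y; or x ∈ Y and x ∉ A; or x ∈ A ∩ Y. In each case x ∈ ((Y ∖ A) ∪ A) ∪ (Y ∩ (A ∩ Y)), so ((Y ∖ A) ∪ A) ∪ (Y ∪ (A ∩ Y)) ⊆ ((Y ∖ A) ∪ A) ∪ (Y ∩ (A ∩ Y)).

The two sets are equal.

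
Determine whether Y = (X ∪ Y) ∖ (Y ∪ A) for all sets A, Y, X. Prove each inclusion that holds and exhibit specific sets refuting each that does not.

(⊆) fails and (⊇) fails.

(⟹) This inclusion fails. Take A = ∅, Y = {1}, X = ∅; then 1 ∈ Y but 1 ∉ (X ∪ Y) ∖ (Y ∪ A).

(⟸) This inclusion fails. Take A = ∅, Y = ∅, X = {1}; then 1 ∈ (X ∪ Y) ∖ (Y ∪ A) but 1 ∉ Y.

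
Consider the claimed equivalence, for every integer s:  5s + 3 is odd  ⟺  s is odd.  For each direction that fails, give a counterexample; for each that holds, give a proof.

Forward direction. This fails: s = 4 gives 5s + 3 = 23, which is odd, but 4 is even, not odd.

Converse. This also fails: s = 5 is odd, but 5s + 3 = 28 is even, not odd.

Neither direction holds.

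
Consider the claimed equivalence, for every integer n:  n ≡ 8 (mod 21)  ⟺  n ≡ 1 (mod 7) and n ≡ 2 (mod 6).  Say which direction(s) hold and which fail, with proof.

(⇒) fails; (⇐) holds.

[⇒] This fails: n = 29 gives 29 ≡ 8 (mod 21) but 29 ≡ 5 (mod 6), so the conjunction on the right does not hold.

[⇐] Conversely, if n ≡ 1 (mod 7) and n ≡ 2 (mod 6), then by the Chinese remainder theorem n ≡ 8 (mod 42). Since 8 ≡ 8 (mod 21) and 21 ∣ 42, we get n ≡ 8 (mod 21).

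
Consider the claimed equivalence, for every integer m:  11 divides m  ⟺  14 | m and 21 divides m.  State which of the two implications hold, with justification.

(⇒) fails and (⇐) fails.

(⇒) This fails: take m = 11. Certainly 11 ∣ 11, but 14 ∤ 11.

(⇐) This fails: take m = 42. Both 14 ∣ 42 and 21 ∣ 42, yet 42 is not a multiple of 11 (since 42 = 3·11 + 9), so 11 ∤ 42.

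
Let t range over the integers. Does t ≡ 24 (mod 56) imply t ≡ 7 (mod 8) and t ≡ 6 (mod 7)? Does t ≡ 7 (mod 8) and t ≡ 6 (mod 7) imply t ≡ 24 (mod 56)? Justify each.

Neither implication holds.

Forward direction. This fails: t = 24 gives 24 ≡ 24 (mod 56) but 24 ≡ 0 (mod 8), so the conjunction on the right does not hold.

Converse. This fails: t = 55 satisfies both congruences on the right (55 ≡ 7 mod 8 and 55 ≡ 6 mod 7) yet 55 ≡ 55 (mod 56), not 24.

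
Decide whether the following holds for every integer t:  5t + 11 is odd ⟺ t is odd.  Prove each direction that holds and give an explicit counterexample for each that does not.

Forward direction. This fails: t = 4 gives 5t + 11 = 31, which is odd, but 4 is even, not odd.

Converse. This also fails: t = 1 is odd, but 5t + 11 = 16 is even, not odd.

Neither direction holds.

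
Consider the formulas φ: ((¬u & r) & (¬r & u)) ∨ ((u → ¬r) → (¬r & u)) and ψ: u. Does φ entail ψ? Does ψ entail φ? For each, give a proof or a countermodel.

(⇐) Assume the antecedent. If u is true, the consequent reduces to true regardless of the other variables. If u is false, the antecedent cannot hold. Either way the consequent holds.

(⇒) Assume the antecedent. If u is true, u reduces to true regardless of the other variables. If u is false, the antecedent cannot hold. Either way u holds.

Both directions hold.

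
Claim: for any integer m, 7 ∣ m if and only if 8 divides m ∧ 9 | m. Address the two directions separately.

Forward direction. This fails: take m = 7. Certainly 7 ∣ 7, but 8 ∤ 7.

Converse. This fails: take m = 72. Both 8 ∣ 72 and 9 ∣ 72, yet 72 is not a multiple of 7 (since 72 = 10·7 + 2), so 7 ∤ 72.

Neither direction holds.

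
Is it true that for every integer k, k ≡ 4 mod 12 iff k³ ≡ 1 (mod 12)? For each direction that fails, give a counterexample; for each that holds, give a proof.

[⇒] This fails: take k = 4. Then 4 ≡ 4 (mod 12), but 4³ = 64 ≡ 4 (mod 12), not 1.

[⇐] This fails: take k = 1. Then 1³ = 1 ≡ 1 (mod 12), yet 1 ≡ 1 (mod 12), not 4.

Both directions fail.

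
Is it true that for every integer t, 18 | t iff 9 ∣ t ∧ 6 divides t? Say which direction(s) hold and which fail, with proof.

The biconditional holds.

Converse. Suppose 9 ∣ t and 6 ∣ t. Any common multiple of 9 and 6 is a multiple of their lcm; here lcm(9, 6) = 9·6/gcd(9, 6) = 54/3 = 18, so 18 ∣ t.

Forward direction. If 18 ∣ t, write t = 18q. Since 18 = 2·9, t = 9·(2q), so 9 ∣ t; and since 18 = 3·6, t = 6·(3q), so 6 ∣ t.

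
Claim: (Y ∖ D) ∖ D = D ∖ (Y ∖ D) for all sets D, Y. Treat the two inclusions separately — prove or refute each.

(⟹) This inclusion fails. Take D = ∅, Y = {1}; then 1 ∈ (Y ∖ D) ∖ D but 1 ∉ D ∖ (Y ∖ D).

(⟸) This inclusion fails. Take D = {1}, Y = ∅; then 1 ∈ D ∖ (Y ∖ D) but 1 ∉ (Y ∖ D) ∖ D.

Neither inclusion holds.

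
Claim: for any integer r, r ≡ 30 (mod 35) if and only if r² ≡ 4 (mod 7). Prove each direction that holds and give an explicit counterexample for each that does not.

(⟸) This fails: take r = 2. Then 2² = 4 ≡ 4 (mod 7), yet 2 ≡ 2 (mod 35), not 30.

(⟹) Suppose r ≡ 30 (mod 35). Then r² ≡ 30² = 900 (mod 35), and since 7 ∣ 35, also r² ≡ 4 (mod 7).

Only the forward implication holds.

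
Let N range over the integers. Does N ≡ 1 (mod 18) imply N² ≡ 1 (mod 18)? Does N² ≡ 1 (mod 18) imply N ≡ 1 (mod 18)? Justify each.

(→) Suppose N ≡ 1 (mod 18). Write N = 18j + 1. Then (18j + 1)² = 324j² + 36j + 1 = 18(18j² + 2j) + 1, so N² ≡ 1 (mod 18).

(←) This fails: take N = 17. Then 17² = 289 ≡ 1 (mod 18), yet 17 ≡ 17 (mod 18), not 1.

Not equivalent: only (⇒) holds.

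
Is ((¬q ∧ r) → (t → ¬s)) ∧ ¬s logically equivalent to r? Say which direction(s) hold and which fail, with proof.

Both directions fail.

[⇒] This fails. Under t = F, s = F, r = F, q = F, the left side is true but the right side is false.

[⇐] This fails. Under t = F, s = T, r = T, q = F, the left side is false but the right side is true.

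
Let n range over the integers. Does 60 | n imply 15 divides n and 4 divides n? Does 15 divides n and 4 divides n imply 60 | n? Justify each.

Both implications hold.

(⇐) Suppose 15 ∣ n and 4 ∣ n. Any common multiple of 15 and 4 is a multiple of their lcm; here gcd(15, 4) = 1, so lcm(15, 4) = 15·4 = 60, so 60 ∣ n.

(⇒) If 60 ∣ n, write n = 60q. Since 60 = 4·15, n = 15·(4q), so 15 ∣ n; and since 60 = 15·4, n = 4·(15q), so 4 ∣ n.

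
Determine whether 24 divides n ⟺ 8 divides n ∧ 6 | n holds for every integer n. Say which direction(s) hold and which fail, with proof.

[⇐] Suppose 8 ∣ n and 6 ∣ n. Any common multiple of 8 and 6 is a multiple of their lcm; here lcm(8, 6) = 8·6/gcd(8, 6) = 48/2 = 24, so 24 ∣ n.

[⇒] If 24 ∣ n, write n = 24q. Since 24 = 3·8, n = 8·(3q), so 8 ∣ n; and since 24 = 4·6, n = 6·(4q), so 6 ∣ n.

Both implications hold.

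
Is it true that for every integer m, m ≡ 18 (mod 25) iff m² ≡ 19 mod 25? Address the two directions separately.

Neither implication holds.

(→) This fails: take m = 18. Then 18 ≡ 18 (mod 25), but 18² = 324 ≡ 24 (mod 25), not 19.

(←) This fails: take m = 12. Then 12² = 144 ≡ 19 (mod 25), yet 12 ≡ 12 (mod 25), not 18.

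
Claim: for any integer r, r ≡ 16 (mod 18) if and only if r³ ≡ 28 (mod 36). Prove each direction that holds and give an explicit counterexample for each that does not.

[⇒] Suppose r ≡ 16 (mod 18). Working modulo 36, r ∈ {16, 34}; for each such r, r³ ≡ 28 (mod 36).

[⇐] This fails: take r = 4. Then 4³ = 64 ≡ 28 (mod 36), yet 4 ≡ 4 (mod 18), not 16.

(⇒) holds; (⇐) fails.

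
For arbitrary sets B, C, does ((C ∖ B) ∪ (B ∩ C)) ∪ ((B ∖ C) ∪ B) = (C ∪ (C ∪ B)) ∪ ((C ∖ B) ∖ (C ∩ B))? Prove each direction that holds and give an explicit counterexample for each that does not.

Both inclusions hold.

Forward inclusion. Let x ∈ ((C ∖ B) ∪ (B ∩ C)) ∪ ((B ∖ C) ∪ B). Then either x ∈ B and x ∉ C; or x ∈ C and x ∉ B; or x ∈ B ∩ C. In each case x ∈ (C ∪ (C ∪ B)) ∪ ((C ∖ B) ∖ (C ∩ B)), so ((C ∖ B) ∪ (B ∩ C)) ∪ ((B ∖ C) ∪ B) ⊆ (C ∪ (C ∪ B)) ∪ ((C ∖ B) ∖ (C ∩ B)).

Reverse inclusion. Let x ∈ (C ∪ (C ∪ B)) ∪ ((C ∖ B) ∖ (C ∩ B)). Then either x ∈ B and x ∉ C; or x ∈ C and x ∉ B; or x ∈ B ∩ C. In each case x ∈ ((C ∖ B) ∪ (B ∩ C)) ∪ ((B ∖ C) ∪ B), so (C ∪ (C ∪ B)) ∪ ((C ∖ B) ∖ (C ∩ B)) ⊆ ((C ∖ B) ∪ (B ∩ C)) ∪ ((B ∖ C) ∪ B).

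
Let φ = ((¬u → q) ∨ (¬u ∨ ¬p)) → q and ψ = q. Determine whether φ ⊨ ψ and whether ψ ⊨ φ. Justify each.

Converse. Assume the antecedent. If p is true, the antecedent forces (p = T, q = T, u = F) or (p = T, q = T, u = T), and ((¬u → q) ∨ (¬u ∨ ¬p)) → q holds there. If p is false, the antecedent forces (p = F, q = T, u = F) or (p = F, q = T, u = T), and ((¬u → q) ∨ (¬u ∨ ¬p)) → q holds there. Either way ((¬u → q) ∨ (¬u ∨ ¬p)) → q holds.

Forward direction. Assume the antecedent. If p is true, the antecedent forces (p = T, q = T, u = F) or (p = T, q = T, u = T), and q holds there. If p is false, the antecedent forces (p = F, q = T, u = F) or (p = F, q = T, u = T), and q holds there. Either way q holds.

Both directions hold; the statement is true.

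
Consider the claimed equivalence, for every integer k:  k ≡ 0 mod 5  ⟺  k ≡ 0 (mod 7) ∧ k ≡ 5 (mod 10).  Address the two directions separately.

(⇒) fails; (⇐) holds.

(→) This fails: k = 0 gives 0 ≡ 0 (mod 5) but 0 ≡ 0 (mod 10), so the conjunction on the right does not hold.

(←) Conversely, if k ≡ 0 (mod 7) and k ≡ 5 (mod 10), then by the Chinese remainder theorem k ≡ 35 (mod 70). Since 35 ≡ 0 (mod 5) and 5 ∣ 70, we get k ≡ 0 (mod 5).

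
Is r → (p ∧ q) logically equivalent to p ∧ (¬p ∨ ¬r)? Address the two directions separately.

(←) Assume the antecedent. If q is true, the antecedent forces (q = T, p = T, r = F), and r → (p ∧ q) holds there. If q is false, the antecedent forces (q = F, p = T, r = F), and r → (p ∧ q) holds there. Either way r → (p ∧ q) holds.

(→) This fails. Under q = F, p = F, r = F, the left side is true but the right side is false.

Not equivalent: only (⇐) holds.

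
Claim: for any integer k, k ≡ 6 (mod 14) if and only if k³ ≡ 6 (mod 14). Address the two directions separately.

(⟹) Suppose k ≡ 6 (mod 14). Write k = 14j + 6. Then (14j + 6)³ = 2744j³ + 3528j² + 1512j + 216 = 14(196j³ + 252j² + 108j + 15) + 6, so k³ ≡ 6 (mod 14).

(⟸) This fails: take k = 10. Then 10³ = 1000 ≡ 6 (mod 14), yet 10 ≡ 10 (mod 14), not 6.

(⇒) holds; (⇐) fails.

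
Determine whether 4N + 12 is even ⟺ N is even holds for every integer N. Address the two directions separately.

Forward direction. This fails: take N = 7. Then 4N + 12 = 40, which is even, yet N = 7 is odd, not even.

Converse. Suppose N is even. Since 4 is even, 4N is even for every N, so 4N + 12 has the same parity as 12, which is even. Hence 4N + 12 is even.

(⇒) fails; (⇐) holds.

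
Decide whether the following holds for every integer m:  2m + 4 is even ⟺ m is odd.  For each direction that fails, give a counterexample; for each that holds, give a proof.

[⇒] This fails: take m = 2. Then 2m + 4 = 8, which is even, yet m = 2 is even, not odd.

[⇐] Suppose m is odd. Since 2 is even, 2m is even for every m, so 2m + 4 has the same parity as 4, which is even. Hence 2m + 4 is even.

Not equivalent: only (⇐) holds.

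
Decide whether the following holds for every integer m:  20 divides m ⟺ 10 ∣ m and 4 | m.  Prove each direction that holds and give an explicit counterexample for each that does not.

(⇒) If 20 ∣ m, write m = 20q. Since 20 = 2·10, m = 10·(2q), so 10 ∣ m; and since 20 = 5·4, m = 4·(5q), so 4 ∣ m.

(⇐) Suppose 10 ∣ m and 4 ∣ m. Any common multiple of 10 and 4 is a multiple of their lcm; here lcm(10, 4) = 10·4/gcd(10, 4) = 40/2 = 20, so 20 ∣ m.

Both directions hold.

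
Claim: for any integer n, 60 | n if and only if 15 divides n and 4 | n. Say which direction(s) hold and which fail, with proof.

Both implications hold.

[⇒] If 60 ∣ n, write n = 60q. Since 60 = 4·15, n = 15·(4q), so 15 ∣ n; and since 60 = 15·4, n = 4·(15q), so 4 ∣ n.

[⇐] Suppose 15 ∣ n and 4 ∣ n. Any common multiple of 15 and 4 is a multiple of their lcm; here gcd(15, 4) = 1, so lcm(15, 4) = 15·4 = 60, so 60 ∣ n.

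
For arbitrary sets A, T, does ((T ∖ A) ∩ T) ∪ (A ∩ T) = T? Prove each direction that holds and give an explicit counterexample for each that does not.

The two sets are equal.

(⊆) Let x ∈ ((T ∖ A) ∩ T) ∪ (A ∩ T). Then either x ∈ T and x ∉ A; or x ∈ A ∩ T. In each case x ∈ T, so ((T ∖ A) ∩ T) ∪ (A ∩ T) ⊆ T.

(⊇) Let x ∈ T. Then either x ∈ T and x ∉ A; or x ∈ A ∩ T. In each case x ∈ ((T ∖ A) ∩ T) ∪ (A ∩ T), so T ⊆ ((T ∖ A) ∩ T) ∪ (A ∩ T).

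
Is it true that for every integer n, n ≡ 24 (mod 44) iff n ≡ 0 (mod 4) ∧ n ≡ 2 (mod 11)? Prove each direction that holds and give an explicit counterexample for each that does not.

(→) Suppose n ≡ 24 (mod 44); write n = 44j + 24. Since 4 ∣ 44, reducing mod 4 gives n ≡ 24 ≡ 0 (mod 4); since 11 ∣ 44, reducing mod 11 gives n ≡ 24 ≡ 2 (mod 11).

(←) Conversely, if n ≡ 0 (mod 4) and n ≡ 2 (mod 11), then by the Chinese remainder theorem n ≡ 24 (mod 44). This is exactly n ≡ 24 (mod 44).

Both implications hold.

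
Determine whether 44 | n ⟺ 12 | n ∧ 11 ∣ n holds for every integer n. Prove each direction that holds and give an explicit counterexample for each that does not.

The forward direction fails; the converse holds.

(⟹) This fails: take n = 44. Certainly 44 ∣ 44, but 12 ∤ 44.

(⟸) Suppose 12 ∣ n and 11 ∣ n. Any common multiple of 12 and 11 is a multiple of their lcm; here gcd(12, 11) = 1, so lcm(12, 11) = 12·11 = 132, so 132 ∣ n. Since 44 ∣ 132, it follows that 44 ∣ n.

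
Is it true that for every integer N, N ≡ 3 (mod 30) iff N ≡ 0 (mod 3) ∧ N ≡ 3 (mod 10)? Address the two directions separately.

Both directions hold; the statement is true.

(⇐) If N ≡ 0 (mod 3) and N ≡ 3 (mod 10), then by the Chinese remainder theorem N ≡ 3 (mod 30). This is exactly N ≡ 3 (mod 30).

(⇒) Suppose N ≡ 3 (mod 30); write N = 30j + 3. Since 3 ∣ 30, reducing mod 3 gives N ≡ 3 ≡ 0 (mod 3); since 10 ∣ 30, reducing mod 10 gives N ≡ 3 (mod 10).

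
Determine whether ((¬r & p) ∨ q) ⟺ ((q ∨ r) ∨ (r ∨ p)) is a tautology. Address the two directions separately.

Not equivalent: only (⇒) holds.

(⇒) Assume the antecedent. If q is true, (q ∨ r) ∨ (r ∨ p) reduces to true regardless of the other variables. If q is false, the antecedent forces (q = F, p = T, r = F), and (q ∨ r) ∨ (r ∨ p) holds there. Either way (q ∨ r) ∨ (r ∨ p) holds.

(⇐) This fails. Under q = F, p = F, r = T, the left side is false but the right side is true.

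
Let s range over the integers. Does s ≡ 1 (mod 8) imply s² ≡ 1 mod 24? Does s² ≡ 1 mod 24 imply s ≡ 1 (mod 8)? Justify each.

Forward direction. This fails: take s = 9. Then 9 ≡ 1 (mod 8), but 9² = 81 ≡ 9 (mod 24), not 1.

Converse. This fails: take s = 5. Then 5² = 25 ≡ 1 (mod 24), yet 5 ≡ 5 (mod 8), not 1.

Neither implication holds.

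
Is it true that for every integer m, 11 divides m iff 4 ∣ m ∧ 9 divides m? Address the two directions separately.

Forward direction. This fails: take m = 11. Certainly 11 ∣ 11, but 4 ∤ 11.

Converse. This fails: take m = 36. Both 4 ∣ 36 and 9 ∣ 36, yet 36 is not a multiple of 11 (since 36 = 3·11 + 3), so 11 ∤ 36.

(⇒) fails and (⇐) fails.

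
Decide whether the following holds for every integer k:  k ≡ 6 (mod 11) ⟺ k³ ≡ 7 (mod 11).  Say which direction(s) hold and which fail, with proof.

The biconditional holds.

Forward direction. Suppose k ≡ 6 (mod 11). Write k = 11j + 6. Then (11j + 6)³ = 1331j³ + 2178j² + 1188j + 216 = 11(121j³ + 198j² + 108j + 19) + 7, so k³ ≡ 7 (mod 11).

Converse. For the converse, argue contrapositively. If k ≢ 6 (mod 11), then k is congruent to one of 0, 1, 2, 3, 4, 5, 7, 8, 9, 10 modulo 11, and these give k³ ≡ 0, 1, 8, 5, 9, 4, 2, 6, 3, 10 respectively — never 7.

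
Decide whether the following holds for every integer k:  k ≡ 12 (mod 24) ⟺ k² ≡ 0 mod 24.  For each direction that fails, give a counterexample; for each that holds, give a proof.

(⇒) Suppose k ≡ 12 (mod 24). Write k = 24j + 12. Then (24j + 12)² = 576j² + 576j + 144 = 24(24j² + 24j + 6) + 0, so k² ≡ 0 (mod 24).

(⇐) This fails: take k = 0. Then 0² = 0 ≡ 0 (mod 24), yet 0 ≡ 0 (mod 24), not 12.

Not equivalent: only (⇒) holds.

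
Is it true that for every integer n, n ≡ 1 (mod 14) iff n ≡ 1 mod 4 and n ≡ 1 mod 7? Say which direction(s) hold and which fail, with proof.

Converse. If n ≡ 1 (mod 4) and n ≡ 1 (mod 7), then by the Chinese remainder theorem n ≡ 1 (mod 28). Since 1 ≡ 1 (mod 14) and 14 ∣ 28, we get n ≡ 1 (mod 14).

Forward direction. This fails: n = 15 gives 15 ≡ 1 (mod 14) but 15 ≡ 3 (mod 4), so the conjunction on the right does not hold.

Only the reverse direction holds.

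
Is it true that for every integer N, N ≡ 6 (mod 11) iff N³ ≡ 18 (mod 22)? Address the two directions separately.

Not equivalent: only (⇐) holds.

(←) The residues r modulo 22 with r³ ≡ 18 (mod 22) are exactly {6}, and each is ≡ 6 (mod 11).

(→) This fails: take N = 17. Then 17 ≡ 6 (mod 11), but 17³ = 4913 ≡ 7 (mod 22), not 18.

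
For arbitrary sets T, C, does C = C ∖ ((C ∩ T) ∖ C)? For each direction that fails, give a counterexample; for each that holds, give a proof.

The two sets are equal.

Reverse inclusion. Let x ∈ C ∖ ((C ∩ T) ∖ C). Then either x ∈ C and x ∉ T; or x ∈ T ∩ C. In each case x ∈ C, so C ∖ ((C ∩ T) ∖ C) ⊆ C.

Forward inclusion. Let x ∈ C. Then either x ∈ C and x ∉ T; or x ∈ T ∩ C. In each case x ∈ C ∖ ((C ∩ T) ∖ C), so C ⊆ C ∖ ((C ∩ T) ∖ C).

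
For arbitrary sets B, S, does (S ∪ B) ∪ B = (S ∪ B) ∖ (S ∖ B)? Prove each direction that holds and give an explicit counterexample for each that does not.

(⟹) This inclusion fails. Take B = ∅, S = {1}; then 1 ∈ (S ∪ B) ∪ B but 1 ∉ (S ∪ B) ∖ (S ∖ B).

(⟸) Let x ∈ (S ∪ B) ∖ (S ∖ B). Then either x ∈ B and x ∉ S; or x ∈ B ∩ S. In each case x ∈ (S ∪ B) ∪ B, so (S ∪ B) ∖ (S ∖ B) ⊆ (S ∪ B) ∪ B.

The sets are not equal: only the reverse inclusion holds.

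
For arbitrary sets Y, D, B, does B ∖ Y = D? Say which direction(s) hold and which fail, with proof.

(⊆) This inclusion fails. Take Y = ∅, D = ∅, B = {1}; then 1 ∈ B ∖ Y but 1 ∉ D.

(⊇) This inclusion fails. Take Y = ∅, D = {1}, B = ∅; then 1 ∈ D but 1 ∉ B ∖ Y.

Neither inclusion holds.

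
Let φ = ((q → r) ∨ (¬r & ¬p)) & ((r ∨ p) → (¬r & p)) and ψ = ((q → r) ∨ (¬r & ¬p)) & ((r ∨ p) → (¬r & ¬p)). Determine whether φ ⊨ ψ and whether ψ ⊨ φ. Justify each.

Not equivalent: only (⇐) holds.

Forward direction. This fails. Under p = T, r = F, q = F, the left side is true but the right side is false.

Converse. Assume the antecedent. If p is true, the antecedent cannot hold. If p is false, the antecedent forces (p = F, r = F, q = F) or (p = F, r = F, q = T), and the consequent holds there. Either way the consequent holds.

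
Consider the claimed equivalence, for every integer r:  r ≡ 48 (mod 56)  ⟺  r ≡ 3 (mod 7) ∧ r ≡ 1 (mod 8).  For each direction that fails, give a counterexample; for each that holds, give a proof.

(⟹) This fails: r = 48 gives 48 ≡ 48 (mod 56) but 48 ≡ 6 (mod 7), so the conjunction on the right does not hold.

(⟸) This fails: r = 17 satisfies both congruences on the right (17 ≡ 3 mod 7 and 17 ≡ 1 mod 8) yet 17 ≡ 17 (mod 56), not 48.

Both directions fail.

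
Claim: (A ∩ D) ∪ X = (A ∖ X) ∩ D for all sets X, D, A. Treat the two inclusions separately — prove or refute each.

(⊆) fails; (⊇) holds.

(⊆) This inclusion fails. Take X = {1}, D = ∅, A = ∅; then 1 ∈ (A ∩ D) ∪ X but 1 ∉ (A ∖ X) ∩ D.

(⊇) Let x ∈ (A ∖ X) ∩ D. Then x ∈ D ∩ A and x ∉ X, from which x ∈ (A ∩ D) ∪ X.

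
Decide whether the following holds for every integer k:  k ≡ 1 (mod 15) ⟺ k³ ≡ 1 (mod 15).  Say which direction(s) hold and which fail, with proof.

The biconditional holds.

[⇐] Suppose k³ ≡ 1 (mod 15). The only residue r in {0, …, 14} with r³ ≡ 1 (mod 15) is r = 1, so k ≡ 1 (mod 15).

[⇒] Suppose k ≡ 1 (mod 15). Write k = 15j + 1. Then (15j + 1)³ = 3375j³ + 675j² + 45j + 1 = 15(225j³ + 45j² + 3j) + 1, so k³ ≡ 1 (mod 15).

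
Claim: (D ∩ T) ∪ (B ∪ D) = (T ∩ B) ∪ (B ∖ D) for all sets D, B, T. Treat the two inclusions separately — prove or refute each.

Only the reverse inclusion holds.

(⊇) Let x ∈ (T ∩ B) ∪ (B ∖ D). Then either x ∈ B and x ∉ D, T; or x ∈ B ∩ T and x ∉ D; or x ∈ D ∩ B ∩ T. In each case x ∈ (D ∩ T) ∪ (B ∪ D), so (T ∩ B) ∪ (B ∖ D) ⊆ (D ∩ T) ∪ (B ∪ D).

(⊆) This inclusion fails. Take D = {1}, B = ∅, T = ∅; then 1 ∈ (D ∩ T) ∪ (B ∪ D) but 1 ∉ (T ∩ B) ∪ (B ∖ D).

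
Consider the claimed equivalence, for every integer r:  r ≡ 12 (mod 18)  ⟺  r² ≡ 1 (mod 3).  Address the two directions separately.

Neither implication holds.

Forward direction. This fails: take r = 12. Then 12 ≡ 12 (mod 18), but 12² = 144 ≡ 0 (mod 3), not 1.

Converse. This fails: take r = 1. Then 1² = 1 ≡ 1 (mod 3), yet 1 ≡ 1 (mod 18), not 12.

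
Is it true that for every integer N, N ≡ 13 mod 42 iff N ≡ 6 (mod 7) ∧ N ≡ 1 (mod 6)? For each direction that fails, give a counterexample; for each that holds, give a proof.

(⇒) Suppose N ≡ 13 (mod 42); write N = 42j + 13. Since 7 ∣ 42, reducing mod 7 gives N ≡ 13 ≡ 6 (mod 7); since 6 ∣ 42, reducing mod 6 gives N ≡ 13 ≡ 1 (mod 6).

(⇐) Conversely, if N ≡ 6 (mod 7) and N ≡ 1 (mod 6), then by the Chinese remainder theorem N ≡ 13 (mod 42). This is exactly N ≡ 13 (mod 42).

Equivalent; both directions hold.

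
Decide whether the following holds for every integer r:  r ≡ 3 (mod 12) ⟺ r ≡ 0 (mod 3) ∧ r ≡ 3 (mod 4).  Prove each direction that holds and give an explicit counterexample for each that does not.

Both directions hold; the statement is true.

[⇒] Suppose r ≡ 3 (mod 12); write r = 12j + 3. Since 3 ∣ 12, reducing mod 3 gives r ≡ 3 ≡ 0 (mod 3); since 4 ∣ 12, reducing mod 4 gives r ≡ 3 (mod 4).

[⇐] Conversely, if r ≡ 0 (mod 3) and r ≡ 3 (mod 4), then by the Chinese remainder theorem r ≡ 3 (mod 12). This is exactly r ≡ 3 (mod 12).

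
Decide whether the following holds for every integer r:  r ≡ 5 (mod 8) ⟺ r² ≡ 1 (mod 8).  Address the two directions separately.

Only the forward direction holds.

(⇒) Suppose r ≡ 5 (mod 8). Write r = 8j + 5. Then (8j + 5)² = 64j² + 80j + 25 = 8(8j² + 10j + 3) + 1, so r² ≡ 1 (mod 8).

(⇐) This fails: take r = 1. Then 1² = 1 ≡ 1 (mod 8), yet 1 ≡ 1 (mod 8), not 5.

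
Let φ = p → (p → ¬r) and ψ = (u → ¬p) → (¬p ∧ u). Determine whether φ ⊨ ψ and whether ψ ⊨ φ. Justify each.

Neither implication holds.

(⟹) This fails. Under p = F, r = F, u = F, the left side is true but the right side is false.

(⟸) This fails. Under p = T, r = T, u = T, the left side is false but the right side is true.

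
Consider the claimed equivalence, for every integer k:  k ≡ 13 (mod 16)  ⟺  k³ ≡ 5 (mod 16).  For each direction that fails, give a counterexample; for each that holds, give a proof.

(⟹) Suppose k ≡ 13 (mod 16). Write k = 16j + 13. Then (16j + 13)³ = 4096j³ + 9984j² + 8112j + 2197 = 16(256j³ + 624j² + 507j + 137) + 5, so k³ ≡ 5 (mod 16).

(⟸) Conversely, suppose k³ ≡ 5 (mod 16). The only residue r in {0, …, 15} with r³ ≡ 5 (mod 16) is r = 13, so k ≡ 13 (mod 16).

Equivalent; both directions hold.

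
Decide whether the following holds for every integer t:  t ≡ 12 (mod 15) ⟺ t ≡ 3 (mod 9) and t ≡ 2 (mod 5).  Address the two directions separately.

(⟹) This fails: t = 42 gives 42 ≡ 12 (mod 15) but 42 ≡ 6 (mod 9), so the conjunction on the right does not hold.

(⟸) Conversely, if t ≡ 3 (mod 9) and t ≡ 2 (mod 5), then by the Chinese remainder theorem t ≡ 12 (mod 45). Since 12 ≡ 12 (mod 15) and 15 ∣ 45, we get t ≡ 12 (mod 15).

Only the converse holds.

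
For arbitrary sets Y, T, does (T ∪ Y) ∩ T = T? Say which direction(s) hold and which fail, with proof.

Forward inclusion. Let x ∈ (T ∪ Y) ∩ T. Then either x ∈ T and x ∉ Y; or x ∈ Y ∩ T. In each case x ∈ T, so (T ∪ Y) ∩ T ⊆ T.

Reverse inclusion. Let x ∈ T. Then either x ∈ T and x ∉ Y; or x ∈ Y ∩ T. In each case x ∈ (T ∪ Y) ∩ T, so T ⊆ (T ∪ Y) ∩ T.

Both inclusions hold; the sets are equal.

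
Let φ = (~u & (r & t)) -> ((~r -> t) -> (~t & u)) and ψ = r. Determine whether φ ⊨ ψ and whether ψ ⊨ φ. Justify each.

(→) This fails. Under u = F, r = F, t = F, the left side is true but the right side is false.

(←) This fails. Under u = F, r = T, t = T, the left side is false but the right side is true.

Both directions fail.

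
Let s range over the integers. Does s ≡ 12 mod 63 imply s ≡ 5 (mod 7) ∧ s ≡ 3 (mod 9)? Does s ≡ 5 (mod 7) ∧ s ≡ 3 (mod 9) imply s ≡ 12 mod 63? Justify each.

Equivalent; both directions hold.

(→) Suppose s ≡ 12 (mod 63); write s = 63j + 12. Since 7 ∣ 63, reducing mod 7 gives s ≡ 12 ≡ 5 (mod 7); since 9 ∣ 63, reducing mod 9 gives s ≡ 12 ≡ 3 (mod 9).

(←) Conversely, if s ≡ 5 (mod 7) and s ≡ 3 (mod 9), then by the Chinese remainder theorem s ≡ 12 (mod 63). This is exactly s ≡ 12 (mod 63).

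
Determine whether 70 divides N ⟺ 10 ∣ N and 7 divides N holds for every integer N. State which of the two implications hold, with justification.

Equivalent; both directions hold.

(⟹) If 70 ∣ N, write N = 70q. Since 70 = 7·10, N = 10·(7q), so 10 ∣ N; and since 70 = 10·7, N = 7·(10q), so 7 ∣ N.

(⟸) Suppose 10 ∣ N and 7 ∣ N. Any common multiple of 10 and 7 is a multiple of their lcm; here gcd(10, 7) = 1, so lcm(10, 7) = 10·7 = 70, so 70 ∣ N.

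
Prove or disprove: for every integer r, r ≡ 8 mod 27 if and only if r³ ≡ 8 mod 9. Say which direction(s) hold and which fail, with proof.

Not equivalent: only (⇒) holds.

(⟹) Suppose r ≡ 8 (mod 27). Then r³ ≡ 8³ = 512 (mod 27), and since 9 ∣ 27, also r³ ≡ 8 (mod 9).

(⟸) This fails: take r = 2. Then 2³ = 8 ≡ 8 (mod 9), yet 2 ≡ 2 (mod 27), not 8.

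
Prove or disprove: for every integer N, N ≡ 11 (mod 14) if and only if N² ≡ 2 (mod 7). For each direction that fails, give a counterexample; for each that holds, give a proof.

(⟸) This fails: take N = 3. Then 3² = 9 ≡ 2 (mod 7), yet 3 ≡ 3 (mod 14), not 11.

(⟹) Suppose N ≡ 11 (mod 14). Then N² ≡ 11² = 121 (mod 14), and since 7 ∣ 14, also N² ≡ 2 (mod 7).

Not equivalent: only (⇒) holds.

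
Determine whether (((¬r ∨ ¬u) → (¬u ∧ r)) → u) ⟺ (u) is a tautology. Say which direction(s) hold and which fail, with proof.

The forward direction fails; the converse holds.

[⇒] This fails. Under r = F, u = F, the left side is true but the right side is false.

[⇐] Assume the antecedent. If r is true, the antecedent forces (r = T, u = T), and ((¬r ∨ ¬u) → (¬u ∧ r)) → u holds there. If r is false, ((¬r ∨ ¬u) → (¬u ∧ r)) → u reduces to true regardless of the other variables. Either way ((¬r ∨ ¬u) → (¬u ∧ r)) → u holds.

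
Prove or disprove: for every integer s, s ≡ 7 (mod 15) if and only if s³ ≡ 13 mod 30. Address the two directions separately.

The forward direction fails; the converse holds.

(←) The residues r modulo 30 with r³ ≡ 13 (mod 30) are exactly {7}, and each is ≡ 7 (mod 15).

(→) This fails: take s = 22. Then 22 ≡ 7 (mod 15), but 22³ = 10648 ≡ 28 (mod 30), not 13.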